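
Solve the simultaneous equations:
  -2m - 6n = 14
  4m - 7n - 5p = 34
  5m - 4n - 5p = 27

infinitely many solutions

Row-reduce:
R1 ← R1 / (-2).
R2 ← R2 − 4·R1.
R3 ← R3 − 5·R1.
R2 ← R2 / (-19).
R1 ← R1 − 3·R2.
R3 ← R3 + 19·R2.
Rank is 2 with 3 unknowns, leaving p free.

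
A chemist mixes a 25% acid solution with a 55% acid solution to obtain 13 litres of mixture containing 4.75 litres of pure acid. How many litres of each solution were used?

litres of solution A: 8, litres of solution B: 5

Let a = litres of solution A, b = litres of solution B.
  a + b = 13
  (1/4)a + (11/20)b = 19/4
Row-reduce the augmented matrix:
R2 ← R2 − 1/4·R1.
R2 ← R2 / (3/10).
R1 ← R1 − 1·R2.
Reading off the reduced rows gives a = 8, b = 5.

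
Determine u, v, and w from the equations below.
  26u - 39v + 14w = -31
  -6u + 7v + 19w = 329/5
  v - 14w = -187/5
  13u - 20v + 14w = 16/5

Row-reduce the augmented matrix:
R1 ← R1 / (26).
R2 ← R2 + 6·R1.
R4 ← R4 − 13·R1.
R2 ← R2 / (-2).
R1 ← R1 + 3/2·R2.
R3 ← R3 − 1·R2.
R4 ← R4 + 1/2·R2.
R3 ← R3 / (-75/26).
R1 ← R1 + 839/52·R3.
R2 ← R2 + 289/26·R3.
R4 ← R4 − 75/52·R3.
R4 reduces to 0 = 0, so the extra equation is consistent.
Reading off the reduced rows gives u = 0, v = 9/5, w = 14/5.

u = 0, v = 9/5, w = 14/5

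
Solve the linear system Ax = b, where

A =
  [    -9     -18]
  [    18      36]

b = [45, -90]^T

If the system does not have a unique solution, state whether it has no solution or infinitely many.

infinitely many solutions

Row-reduce:
R1 ← R1 / (-9).
R2 ← R2 − 18·R1.
Rank is 1 with 2 unknowns, leaving x_2 free.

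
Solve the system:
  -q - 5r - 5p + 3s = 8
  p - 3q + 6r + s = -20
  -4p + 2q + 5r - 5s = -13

infinitely many solutions

Row-reduce:
R1 ← R1 / (-5).
R2 ← R2 − 1·R1.
R3 ← R3 + 4·R1.
R2 ← R2 / (-16/5).
R1 ← R1 − 1/5·R2.
R3 ← R3 − 14/5·R2.
R3 ← R3 / (107/8).
R1 ← R1 − 21/16·R3.
R2 ← R2 + 25/16·R3.
Rank is 3 with 4 unknowns, leaving s free.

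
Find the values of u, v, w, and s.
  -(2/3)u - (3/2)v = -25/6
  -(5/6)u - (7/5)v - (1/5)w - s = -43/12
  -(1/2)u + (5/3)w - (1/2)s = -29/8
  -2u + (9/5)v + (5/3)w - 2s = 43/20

u = -1/2, v = 3, w = -9/4, s = 1/4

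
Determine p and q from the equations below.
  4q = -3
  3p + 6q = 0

Row-reduce the augmented matrix:
Swap R1 and R2.
R1 ← R1 / (3).
R2 ← R2 / (4).
R1 ← R1 − 2·R2.
Reading off the reduced rows gives p = 3/2, q = -3/4.

p = 3/2, q = -3/4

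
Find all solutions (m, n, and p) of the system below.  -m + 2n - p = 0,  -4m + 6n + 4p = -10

Row-reduce:
R1 ← R1 / (-1).
R2 ← R2 + 4·R1.
R2 ← R2 / (-2).
R1 ← R1 + 2·R2.
Rank is 2 with 3 unknowns, leaving p free.

infinitely many solutions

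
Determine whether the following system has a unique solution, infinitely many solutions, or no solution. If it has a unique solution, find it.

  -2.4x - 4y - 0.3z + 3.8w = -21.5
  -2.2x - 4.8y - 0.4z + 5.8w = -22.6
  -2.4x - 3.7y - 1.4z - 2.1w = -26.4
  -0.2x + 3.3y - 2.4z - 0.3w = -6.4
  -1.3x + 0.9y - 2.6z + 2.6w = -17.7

x = 5, y = 2, z = 5, w = 0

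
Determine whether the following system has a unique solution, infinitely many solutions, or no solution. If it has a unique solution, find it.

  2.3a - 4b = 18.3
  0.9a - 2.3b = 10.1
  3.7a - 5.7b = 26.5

Row-reduce the augmented matrix:
R1 ← R1 / (23/10).
R2 ← R2 − 9/10·R1.
R3 ← R3 − 37/10·R1.
R2 ← R2 / (-169/230).
R1 ← R1 + 40/23·R2.
R3 ← R3 − 169/230·R2.
R3 reduces to 0 = 0, so the extra equation is consistent.
Reading off the reduced rows gives a = 1, b = -4.

a = 1, b = -4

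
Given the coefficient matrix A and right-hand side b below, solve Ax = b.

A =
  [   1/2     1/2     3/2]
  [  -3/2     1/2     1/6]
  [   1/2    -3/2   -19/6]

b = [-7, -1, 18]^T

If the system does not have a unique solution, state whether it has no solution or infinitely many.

no solution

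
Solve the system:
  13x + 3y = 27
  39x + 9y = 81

infinitely many solutions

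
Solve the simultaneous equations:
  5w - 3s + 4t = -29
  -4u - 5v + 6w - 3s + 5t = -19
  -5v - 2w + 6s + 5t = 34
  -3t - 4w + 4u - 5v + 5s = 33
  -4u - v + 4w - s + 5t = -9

Row-reduce the augmented matrix:
Swap R1 and R2.
R1 ← R1 / (-4).
R4 ← R4 − 4·R1.
R5 ← R5 + 4·R1.
Swap R2 and R3.
R2 ← R2 / (-5).
R1 ← R1 − 5/4·R2.
R4 ← R4 + 10·R2.
R5 ← R5 − 4·R2.
R3 ← R3 / (5).
R1 ← R1 + 2·R3.
R2 ← R2 − 2/5·R3.
R4 ← R4 − 6·R3.
R5 ← R5 + 18/5·R3.
R4 ← R4 / (-32/5).
R1 ← R1 − 21/20·R4.
R2 ← R2 + 24/25·R4.
R3 ← R3 + 3/5·R4.
R5 ← R5 − 116/25·R4.
R5 ← R5 / (-12/5).
R1 ← R1 + 1/2·R5.
R2 ← R2 − 3/5·R5.
R3 ← R3 − 2·R5.
R4 ← R4 − 2·R5.
Reading off the reduced rows gives u = -2, v = -1, w = -2, s = 5, t = -1.

u = -2, v = -1, w = -2, s = 5, t = -1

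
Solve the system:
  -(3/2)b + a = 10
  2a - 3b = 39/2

Row-reduce:
R2 ← R2 − 2·R1.
Row 2 reduces to 0 = -1/2, a contradiction. The system is inconsistent.

no solution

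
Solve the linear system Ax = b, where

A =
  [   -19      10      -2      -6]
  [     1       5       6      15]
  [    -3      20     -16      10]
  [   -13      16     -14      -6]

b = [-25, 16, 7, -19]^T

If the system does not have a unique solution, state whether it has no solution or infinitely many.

x_1 = 1, x_2 = 0, x_3 = 0, x_4 = 1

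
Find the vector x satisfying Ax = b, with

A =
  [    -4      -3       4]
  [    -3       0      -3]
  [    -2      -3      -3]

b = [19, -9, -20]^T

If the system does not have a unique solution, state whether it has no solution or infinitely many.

x_1 = -2, x_2 = 3, x_3 = 5

Row-reduce the augmented matrix:
R1 ← R1 / (-4).
R2 ← R2 + 3·R1.
R3 ← R3 + 2·R1.
R2 ← R2 / (9/4).
R1 ← R1 − 3/4·R2.
R3 ← R3 + 3/2·R2.
R3 ← R3 / (-9).
R1 ← R1 − 1·R3.
R2 ← R2 + 8/3·R3.
Reading off the reduced rows gives x_1 = -2, x_2 = 3, x_3 = 5.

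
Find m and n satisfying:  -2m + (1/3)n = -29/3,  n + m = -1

m = 4, n = -5

Row-reduce the augmented matrix:
R1 ← R1 / (-2).
R2 ← R2 − 1·R1.
R2 ← R2 / (7/6).
R1 ← R1 + 1/6·R2.
Reading off the reduced rows gives m = 4, n = -5.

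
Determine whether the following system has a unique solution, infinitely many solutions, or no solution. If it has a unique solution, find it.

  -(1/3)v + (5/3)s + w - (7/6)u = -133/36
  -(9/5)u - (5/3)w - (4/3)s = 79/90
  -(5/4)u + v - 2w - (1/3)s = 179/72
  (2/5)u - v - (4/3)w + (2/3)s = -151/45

u = 1/2, v = 8/3, w = 0, s = -4/3

Row-reduce the augmented matrix:
R1 ← R1 / (-7/6).
R2 ← R2 + 9/5·R1.
R3 ← R3 + 5/4·R1.
R4 ← R4 − 2/5·R1.
R2 ← R2 / (18/35).
R1 ← R1 − 2/7·R2.
R3 ← R3 − 19/14·R2.
R4 ← R4 + 39/35·R2.
R3 ← R3 / (583/108).
R1 ← R1 − 25/27·R3.
R2 ← R2 + 337/54·R3.
R4 ← R4 + 143/18·R3.
R4 ← R4 / (767/159).
R1 ← R1 + 1160/1749·R4.
R2 ← R2 − 3271/1749·R4.
R3 ← R3 − 884/583·R4.
Reading off the reduced rows gives u = 1/2, v = 8/3, w = 0, s = -4/3.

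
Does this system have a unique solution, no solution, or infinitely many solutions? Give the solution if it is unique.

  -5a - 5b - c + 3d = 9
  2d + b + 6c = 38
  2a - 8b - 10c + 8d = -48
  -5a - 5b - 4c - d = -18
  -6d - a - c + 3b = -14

Row-reduce the augmented matrix:
R1 ← R1 / (-5).
R3 ← R3 − 2·R1.
R4 ← R4 + 5·R1.
R5 ← R5 + 1·R1.
R1 ← R1 − 1·R2.
R3 ← R3 + 10·R2.
R5 ← R5 − 4·R2.
R3 ← R3 / (248/5).
R1 ← R1 + 29/5·R3.
R2 ← R2 − 6·R3.
R4 ← R4 + 3·R3.
R5 ← R5 + 124/5·R3.
R4 ← R4 / (-277/124).
R1 ← R1 − 101/124·R4.
R2 ← R2 + 95/62·R4.
R3 ← R3 − 73/124·R4.
R5 reduces to 0 = 0, so the extra equation is consistent.
Reading off the reduced rows gives a = -3, b = 2, c = 5, d = 3.

a = -3, b = 2, c = 5, d = 3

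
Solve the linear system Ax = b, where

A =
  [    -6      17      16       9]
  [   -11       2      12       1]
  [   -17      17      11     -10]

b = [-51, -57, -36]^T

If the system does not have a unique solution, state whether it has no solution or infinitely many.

infinitely many solutions

Row-reduce:
R1 ← R1 / (-6).
R2 ← R2 + 11·R1.
R3 ← R3 + 17·R1.
R2 ← R2 / (-175/6).
R1 ← R1 + 17/6·R2.
R3 ← R3 + 187/6·R2.
R3 ← R3 / (-2767/175).
R1 ← R1 + 172/175·R3.
R2 ← R2 − 104/175·R3.
Rank is 3 with 4 unknowns, leaving x_4 free.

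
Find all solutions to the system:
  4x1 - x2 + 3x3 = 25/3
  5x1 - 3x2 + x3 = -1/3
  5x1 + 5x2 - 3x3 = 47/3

Row-reduce the augmented matrix:
R1 ← R1 / (4).
R2 ← R2 − 5·R1.
R3 ← R3 − 5·R1.
R2 ← R2 / (-7/4).
R1 ← R1 + 1/4·R2.
R3 ← R3 − 25/4·R2.
R3 ← R3 / (-116/7).
R1 ← R1 − 8/7·R3.
R2 ← R2 − 11/7·R3.
Reading off the reduced rows gives x1 = 4/3, x2 = 3, x3 = 2.

x1 = 4/3, x2 = 3, x3 = 2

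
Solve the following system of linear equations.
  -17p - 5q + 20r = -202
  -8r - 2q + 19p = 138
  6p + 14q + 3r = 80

p = 6, q = 4, r = -4

Row-reduce the augmented matrix:
R1 ← R1 / (-17).
R2 ← R2 − 19·R1.
R3 ← R3 − 6·R1.
R2 ← R2 / (-129/17).
R1 ← R1 − 5/17·R2.
R3 ← R3 − 208/17·R2.
R3 ← R3 / (4283/129).
R1 ← R1 + 80/129·R3.
R2 ← R2 + 244/129·R3.
Reading off the reduced rows gives p = 6, q = 4, r = -4.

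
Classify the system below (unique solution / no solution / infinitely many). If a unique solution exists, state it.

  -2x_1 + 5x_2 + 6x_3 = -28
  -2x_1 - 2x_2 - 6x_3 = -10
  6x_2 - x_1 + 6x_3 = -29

x_1 = 5, x_2 = -6, x_3 = 2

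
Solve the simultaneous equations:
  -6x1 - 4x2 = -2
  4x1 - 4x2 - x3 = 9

Row-reduce:
R1 ← R1 / (-6).
R2 ← R2 − 4·R1.
R2 ← R2 / (-20/3).
R1 ← R1 − 2/3·R2.
Rank is 2 with 3 unknowns, leaving x3 free.

infinitely many solutions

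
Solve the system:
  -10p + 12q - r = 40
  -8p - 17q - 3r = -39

Row-reduce:
R1 ← R1 / (-10).
R2 ← R2 + 8·R1.
R2 ← R2 / (-133/5).
R1 ← R1 + 6/5·R2.
Rank is 2 with 3 unknowns, leaving r free.

infinitely many solutions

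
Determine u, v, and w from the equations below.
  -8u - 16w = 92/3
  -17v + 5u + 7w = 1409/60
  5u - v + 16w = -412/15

Row-reduce the augmented matrix:
R1 ← R1 / (-8).
R2 ← R2 − 5·R1.
R3 ← R3 − 5·R1.
R2 ← R2 / (-17).
R3 ← R3 + 1·R2.
R3 ← R3 / (105/17).
R1 ← R1 − 2·R3.
R2 ← R2 − 3/17·R3.
Reading off the reduced rows gives u = -1/3, v = -11/5, w = -7/4.

u = -1/3, v = -11/5, w = -7/4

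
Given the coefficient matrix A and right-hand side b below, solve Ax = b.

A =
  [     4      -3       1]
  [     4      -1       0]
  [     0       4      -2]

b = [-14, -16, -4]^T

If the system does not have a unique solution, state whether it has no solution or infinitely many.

infinitely many solutions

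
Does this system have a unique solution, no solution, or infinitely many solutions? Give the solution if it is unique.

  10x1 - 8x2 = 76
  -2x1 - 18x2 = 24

Row-reduce the augmented matrix:
R1 ← R1 / (10).
R2 ← R2 + 2·R1.
R2 ← R2 / (-98/5).
R1 ← R1 + 4/5·R2.
Reading off the reduced rows gives x1 = 6, x2 = -2.

x1 = 6, x2 = -2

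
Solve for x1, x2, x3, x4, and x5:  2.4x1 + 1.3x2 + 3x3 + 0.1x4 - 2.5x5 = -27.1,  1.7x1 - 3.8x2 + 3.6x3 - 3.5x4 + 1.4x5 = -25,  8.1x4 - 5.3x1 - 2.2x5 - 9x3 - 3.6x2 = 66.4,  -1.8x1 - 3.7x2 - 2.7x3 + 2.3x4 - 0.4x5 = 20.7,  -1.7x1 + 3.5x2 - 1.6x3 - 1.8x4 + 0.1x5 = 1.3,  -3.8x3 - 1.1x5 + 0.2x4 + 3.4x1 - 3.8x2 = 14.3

x1 = 0, x2 = 0, x3 = -5, x4 = 4, x5 = 5

Row-reduce the augmented matrix:
R1 ← R1 / (12/5).
R2 ← R2 − 17/10·R1.
R3 ← R3 + 53/10·R1.
R4 ← R4 + 9/5·R1.
R5 ← R5 + 17/10·R1.
R6 ← R6 − 17/5·R1.
R2 ← R2 / (-1133/240).
R1 ← R1 − 13/24·R2.
R3 ← R3 + 35/48·R2.
R4 ← R4 + 109/40·R2.
R5 ← R5 − 1061/240·R2.
R6 ← R6 + 677/120·R2.
R3 ← R3 / (-2949/1133).
R1 ← R1 − 1608/1133·R3.
R2 ← R2 + 354/1133·R3.
R4 ← R4 + 2949/2266·R3.
R5 ← R5 − 10799/5665·R3.
R6 ← R6 + 55589/5665·R3.
Swap R4 and R5.
R4 ← R4 / (35017/24575).
R1 ← R1 − 21969/4915·R4.
R2 ← R2 + 1517/4915·R4.
R3 ← R3 + 16754/4915·R4.
R6 ← R6 + 715707/24575·R4.
Swap R5 and R6.
R5 ← R5 / (-70130683/1050510).
R1 ← R1 − 337391/35017·R5.
R2 ← R2 + 74306/105051·R5.
R3 ← R3 + 853495/105051·R5.
R4 ← R4 + 347599/105051·R5.
R6 reduces to 0 = 0, so the extra equation is consistent.
Reading off the reduced rows gives x1 = 0, x2 = 0, x3 = -5, x4 = 4, x5 = 5.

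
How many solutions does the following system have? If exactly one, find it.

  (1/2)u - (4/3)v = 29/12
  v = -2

u = -1/2, v = -2

Row-reduce the augmented matrix:
R1 ← R1 / (1/2).
R1 ← R1 + 8/3·R2.
Reading off the reduced rows gives u = -1/2, v = -2.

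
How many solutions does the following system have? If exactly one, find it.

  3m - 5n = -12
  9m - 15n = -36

infinitely many solutions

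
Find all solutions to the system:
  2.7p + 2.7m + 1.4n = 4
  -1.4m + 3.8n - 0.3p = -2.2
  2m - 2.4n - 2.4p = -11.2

Row-reduce the augmented matrix:
R1 ← R1 / (27/10).
R2 ← R2 + 7/5·R1.
R3 ← R3 − 2·R1.
R2 ← R2 / (611/135).
R1 ← R1 − 14/27·R2.
R3 ← R3 + 464/135·R2.
R3 ← R3 / (-2178/611).
R1 ← R1 − 534/611·R3.
R2 ← R2 − 297/1222·R3.
Reading off the reduced rows gives m = -2, n = -1, p = 4.

m = -2, n = -1, p = 4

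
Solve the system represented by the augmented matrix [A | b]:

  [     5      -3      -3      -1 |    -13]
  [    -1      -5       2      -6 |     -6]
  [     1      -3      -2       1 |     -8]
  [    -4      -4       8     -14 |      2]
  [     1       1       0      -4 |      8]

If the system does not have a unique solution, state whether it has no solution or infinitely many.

no solution

Row-reduce:
R1 ← R1 / (5).
R2 ← R2 + 1·R1.
R3 ← R3 − 1·R1.
R4 ← R4 + 4·R1.
R5 ← R5 − 1·R1.
R2 ← R2 / (-28/5).
R1 ← R1 + 3/5·R2.
R3 ← R3 + 12/5·R2.
R4 ← R4 + 32/5·R2.
R5 ← R5 − 8/5·R2.
R3 ← R3 / (-2).
R1 ← R1 + 3/4·R3.
R2 ← R2 + 1/4·R3.
R4 ← R4 − 4·R3.
R5 ← R5 − 1·R3.
Swap R4 and R5.
R4 ← R4 / (-51/14).
R1 ← R1 + 55/56·R4.
R2 ← R2 − 5/8·R4.
R3 ← R3 + 27/14·R4.
Row 5 reduces to 0 = -2, a contradiction. The system is inconsistent.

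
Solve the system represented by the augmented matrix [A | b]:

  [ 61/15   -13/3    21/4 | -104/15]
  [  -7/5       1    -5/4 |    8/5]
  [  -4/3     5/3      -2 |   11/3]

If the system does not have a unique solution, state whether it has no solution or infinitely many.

no solution

Row-reduce:
R1 ← R1 / (61/15).
R2 ← R2 + 7/5·R1.
R3 ← R3 + 4/3·R1.
R2 ← R2 / (-30/61).
R1 ← R1 + 65/61·R2.
R3 ← R3 − 15/61·R2.
Row 3 reduces to 0 = 1, a contradiction. The system is inconsistent.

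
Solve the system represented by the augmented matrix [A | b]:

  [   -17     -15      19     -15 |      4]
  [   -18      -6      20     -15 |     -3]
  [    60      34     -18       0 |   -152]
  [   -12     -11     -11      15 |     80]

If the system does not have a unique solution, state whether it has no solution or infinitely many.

Row-reduce:
R1 ← R1 / (-17).
R2 ← R2 + 18·R1.
R3 ← R3 − 60·R1.
R4 ← R4 + 12·R1.
R2 ← R2 / (168/17).
R1 ← R1 − 15/17·R2.
R3 ← R3 + 322/17·R2.
R4 ← R4 + 7/17·R2.
R3 ← R3 / (293/6).
R1 ← R1 + 31/28·R3.
R2 ← R2 + 1/84·R3.
R4 ← R4 + 293/12·R3.
Row 4 reduces to 0 = 1, a contradiction. The system is inconsistent.

no solution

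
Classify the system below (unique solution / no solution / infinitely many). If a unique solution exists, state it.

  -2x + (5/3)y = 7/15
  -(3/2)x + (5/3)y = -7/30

x = -7/5, y = -7/5

Row-reduce the augmented matrix:
R1 ← R1 / (-2).
R2 ← R2 + 3/2·R1.
R2 ← R2 / (5/12).
R1 ← R1 + 5/6·R2.
Reading off the reduced rows gives x = -7/5, y = -7/5.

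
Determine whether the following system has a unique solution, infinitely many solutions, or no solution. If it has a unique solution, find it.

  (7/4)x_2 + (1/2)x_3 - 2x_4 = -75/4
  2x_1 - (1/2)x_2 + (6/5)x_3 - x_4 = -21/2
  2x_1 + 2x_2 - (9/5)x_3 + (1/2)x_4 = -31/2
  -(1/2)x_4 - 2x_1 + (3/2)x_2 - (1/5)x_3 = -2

Row-reduce the augmented matrix:
Swap R1 and R2.
R1 ← R1 / (2).
R3 ← R3 − 2·R1.
R4 ← R4 + 2·R1.
R2 ← R2 / (7/4).
R1 ← R1 + 1/4·R2.
R3 ← R3 − 5/2·R2.
R4 ← R4 − 1·R2.
R3 ← R3 / (-26/7).
R1 ← R1 − 47/70·R3.
R2 ← R2 − 2/7·R3.
R4 ← R4 − 5/7·R3.
R4 ← R4 / (25/52).
R1 ← R1 − 1/520·R4.
R2 ← R2 + 21/26·R4.
R3 ← R3 + 61/52·R4.
Reading off the reduced rows gives x_1 = -4, x_2 = -5, x_3 = 0, x_4 = 5.

x_1 = -4, x_2 = -5, x_3 = 0, x_4 = 5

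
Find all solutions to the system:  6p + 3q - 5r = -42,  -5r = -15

Row-reduce:
R1 ← R1 / (6).
R2 ← R2 / (-5).
R1 ← R1 + 5/6·R2.
Rank is 2 with 3 unknowns, leaving q free.

infinitely many solutions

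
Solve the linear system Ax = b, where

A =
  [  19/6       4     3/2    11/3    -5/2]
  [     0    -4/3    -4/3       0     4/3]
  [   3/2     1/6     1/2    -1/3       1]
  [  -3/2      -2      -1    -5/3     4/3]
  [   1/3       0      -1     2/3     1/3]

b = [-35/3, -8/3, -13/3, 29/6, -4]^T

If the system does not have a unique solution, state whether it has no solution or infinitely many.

Row-reduce:
R1 ← R1 / (19/6).
R3 ← R3 − 3/2·R1.
R4 ← R4 + 3/2·R1.
R5 ← R5 − 1/3·R1.
R2 ← R2 / (-4/3).
R1 ← R1 − 24/19·R2.
R3 ← R3 + 197/114·R2.
R4 ← R4 + 2/19·R2.
R5 ← R5 + 8/19·R2.
R3 ← R3 / (173/114).
R1 ← R1 + 15/19·R3.
R2 ← R2 − 1·R3.
R4 ← R4 + 7/38·R3.
R5 ← R5 + 14/19·R3.
R4 ← R4 / (-94/519).
R1 ← R1 − 14/173·R4.
R2 ← R2 − 236/173·R4.
R3 ← R3 + 236/173·R4.
R5 ← R5 + 376/519·R4.
Rank is 4 with 5 unknowns, leaving x_5 free.

infinitely many solutions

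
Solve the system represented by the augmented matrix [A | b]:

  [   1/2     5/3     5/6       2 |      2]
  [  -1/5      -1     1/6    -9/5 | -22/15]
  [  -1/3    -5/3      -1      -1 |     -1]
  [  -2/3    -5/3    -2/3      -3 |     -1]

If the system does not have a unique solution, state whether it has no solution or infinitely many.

no solution

Row-reduce:
R1 ← R1 / (1/2).
R2 ← R2 + 1/5·R1.
R3 ← R3 + 1/3·R1.
R4 ← R4 + 2/3·R1.
R2 ← R2 / (-1/3).
R1 ← R1 − 10/3·R2.
R3 ← R3 + 5/9·R2.
R4 ← R4 − 5/9·R2.
R3 ← R3 / (-23/18).
R1 ← R1 − 20/3·R3.
R2 ← R2 + 3/2·R3.
R4 ← R4 − 23/18·R3.
Row 4 reduces to 0 = 2, a contradiction. The system is inconsistent.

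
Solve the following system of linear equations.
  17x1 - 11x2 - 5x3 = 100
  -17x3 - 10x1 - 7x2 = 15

infinitely many solutions

Row-reduce:
R1 ← R1 / (17).
R2 ← R2 + 10·R1.
R2 ← R2 / (-229/17).
R1 ← R1 + 11/17·R2.
Rank is 2 with 3 unknowns, leaving x3 free.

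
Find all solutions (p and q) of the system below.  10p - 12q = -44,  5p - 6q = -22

Row-reduce:
R1 ← R1 / (10).
R2 ← R2 − 5·R1.
Rank is 1 with 2 unknowns, leaving q free.

infinitely many solutions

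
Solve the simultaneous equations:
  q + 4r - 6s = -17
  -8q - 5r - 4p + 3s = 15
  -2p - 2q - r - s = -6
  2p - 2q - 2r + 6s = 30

Row-reduce:
Swap R1 and R2.
R1 ← R1 / (-4).
R3 ← R3 + 2·R1.
R4 ← R4 − 2·R1.
R1 ← R1 − 2·R2.
R3 ← R3 − 2·R2.
R4 ← R4 + 6·R2.
R3 ← R3 / (-13/2).
R1 ← R1 + 27/4·R3.
R2 ← R2 − 4·R3.
R4 ← R4 − 39/2·R3.
Row 4 reduces to 0 = -3, a contradiction. The system is inconsistent.

no solution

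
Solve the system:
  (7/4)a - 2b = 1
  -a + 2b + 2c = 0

Row-reduce:
R1 ← R1 / (7/4).
R2 ← R2 + 1·R1.
R2 ← R2 / (6/7).
R1 ← R1 + 8/7·R2.
Rank is 2 with 3 unknowns, leaving c free.

infinitely many solutions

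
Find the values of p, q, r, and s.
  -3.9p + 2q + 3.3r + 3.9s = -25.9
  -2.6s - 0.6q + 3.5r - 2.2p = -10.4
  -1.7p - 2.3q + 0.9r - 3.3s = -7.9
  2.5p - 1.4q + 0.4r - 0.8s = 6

Row-reduce the augmented matrix:
R1 ← R1 / (-39/10).
R2 ← R2 + 11/5·R1.
R3 ← R3 + 17/10·R1.
R4 ← R4 − 5/2·R1.
R2 ← R2 / (-337/195).
R1 ← R1 + 20/39·R2.
R3 ← R3 + 1237/390·R2.
R4 ← R4 + 23/195·R2.
R3 ← R3 / (-23897/6740).
R1 ← R1 + 449/337·R3.
R2 ← R2 + 639/674·R3.
R4 ← R4 − 810/337·R3.
R4 ← R4 / (1101673/238970).
R1 ← R1 + 24069/23897·R4.
R2 ← R2 − 42030/23897·R4.
R3 ← R3 + 25676/23897·R4.
Reading off the reduced rows gives p = 4, q = 4, r = -2, s = -3.

p = 4, q = 4, r = -2, s = -3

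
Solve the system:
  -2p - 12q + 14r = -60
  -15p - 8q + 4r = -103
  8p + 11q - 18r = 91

p = 5, q = 3, r = -1

Row-reduce the augmented matrix:
R1 ← R1 / (-2).
R2 ← R2 + 15·R1.
R3 ← R3 − 8·R1.
R2 ← R2 / (82).
R1 ← R1 − 6·R2.
R3 ← R3 + 37·R2.
R3 ← R3 / (-621/82).
R1 ← R1 − 16/41·R3.
R2 ← R2 + 101/82·R3.
Reading off the reduced rows gives p = 5, q = 3, r = -1.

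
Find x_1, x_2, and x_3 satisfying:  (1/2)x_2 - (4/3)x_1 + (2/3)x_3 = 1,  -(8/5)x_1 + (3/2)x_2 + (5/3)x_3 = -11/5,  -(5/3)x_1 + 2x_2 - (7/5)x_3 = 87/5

Row-reduce the augmented matrix:
R1 ← R1 / (-4/3).
R2 ← R2 + 8/5·R1.
R3 ← R3 + 5/3·R1.
R2 ← R2 / (9/10).
R1 ← R1 + 3/8·R2.
R3 ← R3 − 11/8·R2.
R3 ← R3 / (-1921/540).
R1 ← R1 + 5/36·R3.
R2 ← R2 − 26/27·R3.
Reading off the reduced rows gives x_1 = -3, x_2 = 2, x_3 = -6.

x_1 = -3, x_2 = 2, x_3 = -6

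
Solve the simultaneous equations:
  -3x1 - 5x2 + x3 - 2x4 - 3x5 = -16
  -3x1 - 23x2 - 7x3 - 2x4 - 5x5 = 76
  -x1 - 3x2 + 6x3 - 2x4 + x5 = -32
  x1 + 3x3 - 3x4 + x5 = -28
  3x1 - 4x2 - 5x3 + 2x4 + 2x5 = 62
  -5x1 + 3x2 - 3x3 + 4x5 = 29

x1 = 0, x2 = -3, x3 = -6, x4 = 5, x5 = 5

Row-reduce the augmented matrix:
R1 ← R1 / (-3).
R2 ← R2 + 3·R1.
R3 ← R3 + 1·R1.
R4 ← R4 − 1·R1.
R5 ← R5 − 3·R1.
R6 ← R6 + 5·R1.
R2 ← R2 / (-18).
R1 ← R1 − 5/3·R2.
R3 ← R3 + 4/3·R2.
R4 ← R4 + 5/3·R2.
R5 ← R5 + 9·R2.
R6 ← R6 − 34/3·R2.
R3 ← R3 / (169/27).
R1 ← R1 + 29/27·R3.
R2 ← R2 − 4/9·R3.
R4 ← R4 − 110/27·R3.
R6 ← R6 + 262/27·R3.
R4 ← R4 / (-473/169).
R1 ← R1 − 74/169·R4.
R2 ← R2 − 16/169·R4.
R3 ← R3 + 36/169·R4.
R6 ← R6 − 214/169·R4.
Swap R5 and R6.
R5 ← R5 / (4977/473).
R1 ← R1 − 470/473·R5.
R2 ← R2 + 39/473·R5.
R3 ← R3 − 206/473·R5.
R4 ← R4 − 205/473·R5.
R6 reduces to 0 = 0, so the extra equation is consistent.
Reading off the reduced rows gives x1 = 0, x2 = -3, x3 = -6, x4 = 5, x5 = 5.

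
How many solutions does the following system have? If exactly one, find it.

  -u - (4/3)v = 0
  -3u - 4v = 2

no solution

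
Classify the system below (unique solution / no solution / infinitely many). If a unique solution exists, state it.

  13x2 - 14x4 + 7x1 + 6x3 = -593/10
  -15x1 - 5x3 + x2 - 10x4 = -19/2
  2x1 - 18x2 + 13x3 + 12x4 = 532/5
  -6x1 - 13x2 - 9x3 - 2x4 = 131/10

x1 = -2, x2 = -5/2, x3 = 3, x4 = 11/5

Row-reduce the augmented matrix:
R1 ← R1 / (7).
R2 ← R2 + 15·R1.
R3 ← R3 − 2·R1.
R4 ← R4 + 6·R1.
R2 ← R2 / (202/7).
R1 ← R1 − 13/7·R2.
R3 ← R3 + 152/7·R2.
R4 ← R4 + 13/7·R2.
R3 ← R3 / (1737/101).
R1 ← R1 − 71/202·R3.
R2 ← R2 − 55/202·R3.
R4 ← R4 + 677/202·R3.
R4 ← R4 / (-33562/1737).
R1 ← R1 − 1498/1737·R4.
R2 ← R2 + 2020/1737·R4.
R3 ← R3 + 1424/1737·R4.
Reading off the reduced rows gives x1 = -2, x2 = -5/2, x3 = 3, x4 = 11/5.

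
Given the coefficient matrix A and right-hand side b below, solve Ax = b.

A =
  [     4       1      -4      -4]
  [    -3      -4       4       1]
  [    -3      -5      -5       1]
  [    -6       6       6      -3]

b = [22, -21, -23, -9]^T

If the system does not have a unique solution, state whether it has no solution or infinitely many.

x_1 = 4, x_2 = 2, x_3 = 0, x_4 = -1

Row-reduce the augmented matrix:
R1 ← R1 / (4).
R2 ← R2 + 3·R1.
R3 ← R3 + 3·R1.
R4 ← R4 + 6·R1.
R2 ← R2 / (-13/4).
R1 ← R1 − 1/4·R2.
R3 ← R3 + 17/4·R2.
R4 ← R4 − 15/2·R2.
R3 ← R3 / (-121/13).
R1 ← R1 + 12/13·R3.
R2 ← R2 + 4/13·R3.
R4 ← R4 − 30/13·R3.
R4 ← R4 / (-1629/121).
R1 ← R1 + 147/121·R4.
R2 ← R2 − 72/121·R4.
R3 ← R3 + 8/121·R4.
Reading off the reduced rows gives x_1 = 4, x_2 = 2, x_3 = 0, x_4 = -1.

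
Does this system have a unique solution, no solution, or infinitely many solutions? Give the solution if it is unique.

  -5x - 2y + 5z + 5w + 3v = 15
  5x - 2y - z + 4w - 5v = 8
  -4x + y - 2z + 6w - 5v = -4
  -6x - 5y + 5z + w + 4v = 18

Row-reduce:
R1 ← R1 / (-5).
R2 ← R2 − 5·R1.
R3 ← R3 + 4·R1.
R4 ← R4 + 6·R1.
R2 ← R2 / (-4).
R1 ← R1 − 2/5·R2.
R3 ← R3 − 13/5·R2.
R4 ← R4 + 13/5·R2.
R3 ← R3 / (-17/5).
R1 ← R1 + 3/5·R3.
R2 ← R2 + 1·R3.
R4 ← R4 + 18/5·R3.
R4 ← R4 / (-1303/68).
R1 ← R1 + 101/68·R4.
R2 ← R2 + 155/34·R4.
R3 ← R3 + 157/68·R4.
Rank is 4 with 5 unknowns, leaving v free.

infinitely many solutions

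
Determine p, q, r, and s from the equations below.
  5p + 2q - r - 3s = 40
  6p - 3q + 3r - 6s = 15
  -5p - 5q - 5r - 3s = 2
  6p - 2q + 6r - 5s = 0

p = 3, q = 4, r = -5, s = -4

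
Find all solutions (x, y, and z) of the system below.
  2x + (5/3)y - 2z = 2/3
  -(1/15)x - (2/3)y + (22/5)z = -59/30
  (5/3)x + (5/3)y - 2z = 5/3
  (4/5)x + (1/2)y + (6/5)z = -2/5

Row-reduce:
R1 ← R1 / (2).
R2 ← R2 + 1/15·R1.
R3 ← R3 − 5/3·R1.
R4 ← R4 − 4/5·R1.
R2 ← R2 / (-11/18).
R1 ← R1 − 5/6·R2.
R3 ← R3 − 5/18·R2.
R4 ← R4 + 1/6·R2.
R3 ← R3 / (18/11).
R1 ← R1 − 54/11·R3.
R2 ← R2 + 78/11·R3.
R4 ← R4 − 9/11·R3.
Row 4 reduces to 0 = -1/4, a contradiction. The system is inconsistent.

no solution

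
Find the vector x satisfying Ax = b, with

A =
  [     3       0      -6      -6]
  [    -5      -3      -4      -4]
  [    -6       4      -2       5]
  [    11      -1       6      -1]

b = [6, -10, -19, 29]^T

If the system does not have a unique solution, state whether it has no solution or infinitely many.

infinitely many solutions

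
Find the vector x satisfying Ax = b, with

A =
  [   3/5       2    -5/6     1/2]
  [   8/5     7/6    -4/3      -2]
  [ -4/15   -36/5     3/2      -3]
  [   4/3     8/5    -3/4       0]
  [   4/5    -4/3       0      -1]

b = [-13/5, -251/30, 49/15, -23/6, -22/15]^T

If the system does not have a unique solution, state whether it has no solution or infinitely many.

x_1 = -1, x_2 = -1, x_3 = 6/5, x_4 = 2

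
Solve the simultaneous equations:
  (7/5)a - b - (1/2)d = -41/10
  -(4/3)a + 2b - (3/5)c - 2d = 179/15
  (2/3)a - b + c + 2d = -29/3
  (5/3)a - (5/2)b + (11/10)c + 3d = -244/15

Row-reduce:
R1 ← R1 / (7/5).
R2 ← R2 + 4/3·R1.
R3 ← R3 − 2/3·R1.
R4 ← R4 − 5/3·R1.
R2 ← R2 / (22/21).
R1 ← R1 + 5/7·R2.
R3 ← R3 + 11/21·R2.
R4 ← R4 + 55/42·R2.
R3 ← R3 / (7/10).
R1 ← R1 + 9/22·R3.
R2 ← R2 + 63/110·R3.
R4 ← R4 − 7/20·R3.
Row 4 reduces to 0 = 1/2, a contradiction. The system is inconsistent.

no solution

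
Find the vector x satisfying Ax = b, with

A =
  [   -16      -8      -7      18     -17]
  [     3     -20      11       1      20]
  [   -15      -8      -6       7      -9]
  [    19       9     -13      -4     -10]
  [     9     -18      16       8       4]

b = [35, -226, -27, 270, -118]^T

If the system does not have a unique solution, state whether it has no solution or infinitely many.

Row-reduce the augmented matrix:
R1 ← R1 / (-16).
R2 ← R2 − 3·R1.
R3 ← R3 + 15·R1.
R4 ← R4 − 19·R1.
R5 ← R5 − 9·R1.
R2 ← R2 / (-43/2).
R1 ← R1 − 1/2·R2.
R3 ← R3 + 1/2·R2.
R4 ← R4 + 1/2·R2.
R5 ← R5 + 45/2·R2.
R3 ← R3 / (29/86).
R1 ← R1 − 57/86·R3.
R2 ← R2 + 155/344·R3.
R4 ← R4 + 7409/344·R3.
R5 ← R5 − 331/172·R3.
R4 ← R4 / (-35957/58).
R1 ← R1 − 539/29·R4.
R2 ← R2 + 785/58·R4.
R3 ← R3 + 858/29·R4.
R5 ← R5 − 2044/29·R4.
R5 ← R5 / (-591707/35957).
R1 ← R1 − 7375/35957·R5.
R2 ← R2 + 17812/35957·R5.
R3 ← R3 − 33023/35957·R5.
R4 ← R4 + 22478/35957·R5.
Reading off the reduced rows gives x_1 = 6, x_2 = 4, x_3 = -6, x_4 = 2, x_5 = -5.

x_1 = 6, x_2 = 4, x_3 = -6, x_4 = 2, x_5 = -5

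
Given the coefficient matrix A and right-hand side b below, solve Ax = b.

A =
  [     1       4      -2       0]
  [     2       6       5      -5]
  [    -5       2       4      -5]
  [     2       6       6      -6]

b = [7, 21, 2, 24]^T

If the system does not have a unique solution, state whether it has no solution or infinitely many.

Row-reduce the augmented matrix:
R2 ← R2 − 2·R1.
R3 ← R3 + 5·R1.
R4 ← R4 − 2·R1.
R2 ← R2 / (-2).
R1 ← R1 − 4·R2.
R3 ← R3 − 22·R2.
R4 ← R4 + 2·R2.
R3 ← R3 / (93).
R1 ← R1 − 16·R3.
R2 ← R2 + 9/2·R3.
R4 ← R4 − 1·R3.
R4 ← R4 / (-11/31).
R1 ← R1 − 10/31·R4.
R2 ← R2 + 25/62·R4.
R3 ← R3 + 20/31·R4.
Reading off the reduced rows gives x_1 = 3, x_2 = 0, x_3 = -2, x_4 = -5.

x_1 = 3, x_2 = 0, x_3 = -2, x_4 = -5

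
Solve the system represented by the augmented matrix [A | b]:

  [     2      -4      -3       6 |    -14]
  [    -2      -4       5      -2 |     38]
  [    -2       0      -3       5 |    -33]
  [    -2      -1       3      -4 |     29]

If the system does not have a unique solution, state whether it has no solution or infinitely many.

Row-reduce the augmented matrix:
R1 ← R1 / (2).
R2 ← R2 + 2·R1.
R3 ← R3 + 2·R1.
R4 ← R4 + 2·R1.
R2 ← R2 / (-8).
R1 ← R1 + 2·R2.
R3 ← R3 + 4·R2.
R4 ← R4 + 5·R2.
R3 ← R3 / (-7).
R1 ← R1 + 2·R3.
R2 ← R2 + 1/4·R3.
R4 ← R4 + 5/4·R3.
R4 ← R4 / (-59/28).
R1 ← R1 + 4/7·R4.
R2 ← R2 + 23/28·R4.
R3 ← R3 + 9/7·R4.
Reading off the reduced rows gives x_1 = 1, x_2 = -5, x_3 = 2, x_4 = -5.

x_1 = 1, x_2 = -5, x_3 = 2, x_4 = -5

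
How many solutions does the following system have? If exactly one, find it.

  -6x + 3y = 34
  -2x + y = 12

Row-reduce:
R1 ← R1 / (-6).
R2 ← R2 + 2·R1.
Row 2 reduces to 0 = 2/3, a contradiction. The system is inconsistent.

no solution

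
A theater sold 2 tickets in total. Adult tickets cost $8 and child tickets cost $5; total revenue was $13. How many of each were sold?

adult tickets: 1, child tickets: 1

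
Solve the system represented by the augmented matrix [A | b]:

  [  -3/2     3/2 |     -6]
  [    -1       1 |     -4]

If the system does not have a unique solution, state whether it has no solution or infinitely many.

Row-reduce:
R1 ← R1 / (-3/2).
R2 ← R2 + 1·R1.
Rank is 1 with 2 unknowns, leaving x_2 free.

infinitely many solutions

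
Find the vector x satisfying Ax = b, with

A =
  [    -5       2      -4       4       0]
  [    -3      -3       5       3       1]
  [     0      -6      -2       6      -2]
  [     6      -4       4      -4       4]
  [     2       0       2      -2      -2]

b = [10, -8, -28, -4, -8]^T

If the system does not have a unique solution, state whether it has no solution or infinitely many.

Row-reduce:
R1 ← R1 / (-5).
R2 ← R2 + 3·R1.
R4 ← R4 − 6·R1.
R5 ← R5 − 2·R1.
R2 ← R2 / (-21/5).
R1 ← R1 + 2/5·R2.
R3 ← R3 + 6·R2.
R4 ← R4 + 8/5·R2.
R5 ← R5 − 4/5·R2.
R3 ← R3 / (-88/7).
R1 ← R1 − 2/21·R3.
R2 ← R2 + 37/21·R3.
R4 ← R4 + 76/21·R3.
R5 ← R5 − 38/21·R3.
R4 ← R4 / (-10/11).
R1 ← R1 + 9/11·R4.
R2 ← R2 + 19/22·R4.
R3 ← R3 + 9/22·R4.
R5 ← R5 − 5/11·R4.
Rank is 4 with 5 unknowns, leaving x_5 free.

infinitely many solutions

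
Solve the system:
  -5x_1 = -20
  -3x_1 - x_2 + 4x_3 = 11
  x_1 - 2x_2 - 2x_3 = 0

Row-reduce the augmented matrix:
R1 ← R1 / (-5).
R2 ← R2 + 3·R1.
R3 ← R3 − 1·R1.
R2 ← R2 / (-1).
R3 ← R3 + 2·R2.
R3 ← R3 / (-10).
R2 ← R2 + 4·R3.
Reading off the reduced rows gives x_1 = 4, x_2 = -3, x_3 = 5.

x_1 = 4, x_2 = -3, x_3 = 5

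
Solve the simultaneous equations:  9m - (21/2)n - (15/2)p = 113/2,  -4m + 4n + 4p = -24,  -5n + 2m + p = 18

no solution

Row-reduce:
R1 ← R1 / (9).
R2 ← R2 + 4·R1.
R3 ← R3 − 2·R1.
R2 ← R2 / (-2/3).
R1 ← R1 + 7/6·R2.
R3 ← R3 + 8/3·R2.
Row 3 reduces to 0 = 1, a contradiction. The system is inconsistent.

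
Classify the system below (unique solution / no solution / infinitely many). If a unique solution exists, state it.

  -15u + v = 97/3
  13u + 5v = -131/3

From equation 1: v = 97/3 + 15·u.
Substitute into equation 2 and solve: u = -7/3.
Then v = -8/3.

u = -7/3, v = -8/3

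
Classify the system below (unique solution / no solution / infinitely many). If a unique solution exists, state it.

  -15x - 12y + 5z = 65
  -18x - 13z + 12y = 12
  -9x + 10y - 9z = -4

Row-reduce the augmented matrix:
R1 ← R1 / (-15).
R2 ← R2 + 18·R1.
R3 ← R3 + 9·R1.
R2 ← R2 / (132/5).
R1 ← R1 − 4/5·R2.
R3 ← R3 − 86/5·R2.
R3 ← R3 / (25/66).
R1 ← R1 − 8/33·R3.
R2 ← R2 + 95/132·R3.
Reading off the reduced rows gives x = -7/3, y = -5/2, z = 0.

x = -7/3, y = -5/2, z = 0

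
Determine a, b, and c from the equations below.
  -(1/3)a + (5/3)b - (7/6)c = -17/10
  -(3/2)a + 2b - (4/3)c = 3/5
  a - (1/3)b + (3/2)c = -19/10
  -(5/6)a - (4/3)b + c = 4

Row-reduce the augmented matrix:
R1 ← R1 / (-1/3).
R2 ← R2 + 3/2·R1.
R3 ← R3 − 1·R1.
R4 ← R4 + 5/6·R1.
R2 ← R2 / (-11/2).
R1 ← R1 + 5·R2.
R3 ← R3 − 14/3·R2.
R4 ← R4 + 11/2·R2.
R3 ← R3 / (131/99).
R1 ← R1 + 2/33·R3.
R2 ← R2 + 47/66·R3.
R4 reduces to 0 = 0, so the extra equation is consistent.
Reading off the reduced rows gives a = -12/5, b = -3/2, c = 0.

a = -12/5, b = -3/2, c = 0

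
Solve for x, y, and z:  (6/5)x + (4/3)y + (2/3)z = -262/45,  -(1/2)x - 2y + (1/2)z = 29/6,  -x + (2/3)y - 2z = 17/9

x = -3, y = -5/3, z = 0

Row-reduce the augmented matrix:
R1 ← R1 / (6/5).
R2 ← R2 + 1/2·R1.
R3 ← R3 + 1·R1.
R2 ← R2 / (-13/9).
R1 ← R1 − 10/9·R2.
R3 ← R3 − 16/9·R2.
R3 ← R3 / (-19/39).
R1 ← R1 − 15/13·R3.
R2 ← R2 + 7/13·R3.
Reading off the reduced rows gives x = -3, y = -5/3, z = 0.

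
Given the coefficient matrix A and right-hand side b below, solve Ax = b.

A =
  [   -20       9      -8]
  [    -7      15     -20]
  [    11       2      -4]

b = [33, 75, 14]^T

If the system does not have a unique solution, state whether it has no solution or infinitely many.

Row-reduce the augmented matrix:
R1 ← R1 / (-20).
R2 ← R2 + 7·R1.
R3 ← R3 − 11·R1.
R2 ← R2 / (237/20).
R1 ← R1 + 9/20·R2.
R3 ← R3 − 139/20·R2.
R3 ← R3 / (400/237).
R1 ← R1 + 20/79·R3.
R2 ← R2 + 344/237·R3.
Reading off the reduced rows gives x_1 = 0, x_2 = 1, x_3 = -3.

x_1 = 0, x_2 = 1, x_3 = -3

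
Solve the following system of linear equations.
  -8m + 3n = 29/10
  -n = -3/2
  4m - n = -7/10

Row-reduce the augmented matrix:
R1 ← R1 / (-8).
R3 ← R3 − 4·R1.
R2 ← R2 / (-1).
R1 ← R1 + 3/8·R2.
R3 ← R3 − 1/2·R2.
R3 reduces to 0 = 0, so the extra equation is consistent.
Reading off the reduced rows gives m = 1/5, n = 3/2.

m = 1/5, n = 3/2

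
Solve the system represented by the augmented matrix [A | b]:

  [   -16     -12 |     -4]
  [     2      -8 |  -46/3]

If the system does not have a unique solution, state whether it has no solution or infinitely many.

Row-reduce the augmented matrix:
R1 ← R1 / (-16).
R2 ← R2 − 2·R1.
R2 ← R2 / (-19/2).
R1 ← R1 − 3/4·R2.
Reading off the reduced rows gives x_1 = -1, x_2 = 5/3.

x_1 = -1, x_2 = 5/3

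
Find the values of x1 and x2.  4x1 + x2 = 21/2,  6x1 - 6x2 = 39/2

Row-reduce the augmented matrix:
R1 ← R1 / (4).
R2 ← R2 − 6·R1.
R2 ← R2 / (-15/2).
R1 ← R1 − 1/4·R2.
Reading off the reduced rows gives x1 = 11/4, x2 = -1/2.

x1 = 11/4, x2 = -1/2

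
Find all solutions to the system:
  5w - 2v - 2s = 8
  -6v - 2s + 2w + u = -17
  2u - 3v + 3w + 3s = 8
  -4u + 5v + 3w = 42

Row-reduce the augmented matrix:
Swap R1 and R2.
R3 ← R3 − 2·R1.
R4 ← R4 + 4·R1.
R2 ← R2 / (-2).
R1 ← R1 + 6·R2.
R3 ← R3 − 9·R2.
R4 ← R4 + 19·R2.
R3 ← R3 / (43/2).
R1 ← R1 + 13·R3.
R2 ← R2 + 5/2·R3.
R4 ← R4 + 73/2·R3.
R4 ← R4 / (327/43).
R1 ← R1 − 120/43·R4.
R2 ← R2 − 33/43·R4.
R3 ← R3 + 4/43·R4.
Reading off the reduced rows gives u = -5, v = 2, w = 4, s = 4.

u = -5, v = 2, w = 4, s = 4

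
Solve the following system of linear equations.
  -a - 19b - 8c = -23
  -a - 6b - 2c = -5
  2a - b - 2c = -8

infinitely many solutions

Row-reduce:
R1 ← R1 / (-1).
R2 ← R2 + 1·R1.
R3 ← R3 − 2·R1.
R2 ← R2 / (13).
R1 ← R1 − 19·R2.
R3 ← R3 + 39·R2.
Rank is 2 with 3 unknowns, leaving c free.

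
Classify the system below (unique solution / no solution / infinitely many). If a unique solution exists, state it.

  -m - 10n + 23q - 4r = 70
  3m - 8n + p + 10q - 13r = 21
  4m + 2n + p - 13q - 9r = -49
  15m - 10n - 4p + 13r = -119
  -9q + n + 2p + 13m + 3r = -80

infinitely many solutions

Row-reduce:
R1 ← R1 / (-1).
R2 ← R2 − 3·R1.
R3 ← R3 − 4·R1.
R4 ← R4 − 15·R1.
R5 ← R5 − 13·R1.
R2 ← R2 / (-38).
R1 ← R1 − 10·R2.
R3 ← R3 + 38·R2.
R4 ← R4 + 160·R2.
R5 ← R5 + 129·R2.
Swap R3 and R4.
R3 ← R3 / (-156/19).
R1 ← R1 − 5/19·R3.
R2 ← R2 + 1/38·R3.
R5 ← R5 + 53/38·R3.
Swap R4 and R5.
R4 ← R4 / (6151/312).
R1 ← R1 + 283/156·R4.
R2 ← R2 + 661/312·R4.
R3 ← R3 + 235/156·R4.
Rank is 4 with 5 unknowns, leaving r free.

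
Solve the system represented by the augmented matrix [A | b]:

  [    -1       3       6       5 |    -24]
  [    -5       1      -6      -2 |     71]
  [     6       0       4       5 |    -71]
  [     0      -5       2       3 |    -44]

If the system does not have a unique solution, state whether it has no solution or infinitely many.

x_1 = -6, x_2 = 5, x_3 = -5, x_4 = -3

Row-reduce the augmented matrix:
R1 ← R1 / (-1).
R2 ← R2 + 5·R1.
R3 ← R3 − 6·R1.
R2 ← R2 / (-14).
R1 ← R1 + 3·R2.
R3 ← R3 − 18·R2.
R4 ← R4 + 5·R2.
R3 ← R3 / (-44/7).
R1 ← R1 − 12/7·R3.
R2 ← R2 − 18/7·R3.
R4 ← R4 − 104/7·R3.
R4 ← R4 / (293/22).
R1 ← R1 − 19/22·R4.
R2 ← R2 − 45/22·R4.
R3 ← R3 + 1/22·R4.
Reading off the reduced rows gives x_1 = -6, x_2 = 5, x_3 = -5, x_4 = -3.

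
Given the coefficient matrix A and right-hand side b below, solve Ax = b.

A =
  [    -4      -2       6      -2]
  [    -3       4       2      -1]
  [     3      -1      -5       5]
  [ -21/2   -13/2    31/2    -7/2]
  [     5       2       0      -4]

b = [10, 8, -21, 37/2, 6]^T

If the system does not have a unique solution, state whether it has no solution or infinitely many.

Row-reduce:
R1 ← R1 / (-4).
R2 ← R2 + 3·R1.
R3 ← R3 − 3·R1.
R4 ← R4 + 21/2·R1.
R5 ← R5 − 5·R1.
R2 ← R2 / (11/2).
R1 ← R1 − 1/2·R2.
R3 ← R3 + 5/2·R2.
R4 ← R4 + 5/4·R2.
R5 ← R5 + 1/2·R2.
R3 ← R3 / (-18/11).
R1 ← R1 + 14/11·R3.
R2 ← R2 + 5/11·R3.
R4 ← R4 + 9/11·R3.
R5 ← R5 − 80/11·R3.
Swap R4 and R5.
R4 ← R4 / (91/9).
R1 ← R1 + 22/9·R4.
R2 ← R2 + 17/18·R4.
R3 ← R3 + 41/18·R4.
Row 5 reduces to 0 = -1, a contradiction. The system is inconsistent.

no solution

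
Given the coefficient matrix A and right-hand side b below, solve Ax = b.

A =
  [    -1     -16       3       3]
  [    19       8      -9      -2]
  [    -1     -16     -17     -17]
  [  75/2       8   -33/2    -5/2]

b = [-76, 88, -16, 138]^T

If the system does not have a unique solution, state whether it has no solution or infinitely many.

infinitely many solutions

Row-reduce:
R1 ← R1 / (-1).
R2 ← R2 − 19·R1.
R3 ← R3 + 1·R1.
R4 ← R4 − 75/2·R1.
R2 ← R2 / (-296).
R1 ← R1 − 16·R2.
R4 ← R4 + 592·R2.
R3 ← R3 / (-20).
R1 ← R1 + 15/37·R3.
R2 ← R2 + 6/37·R3.
Rank is 3 with 4 unknowns, leaving x_4 free.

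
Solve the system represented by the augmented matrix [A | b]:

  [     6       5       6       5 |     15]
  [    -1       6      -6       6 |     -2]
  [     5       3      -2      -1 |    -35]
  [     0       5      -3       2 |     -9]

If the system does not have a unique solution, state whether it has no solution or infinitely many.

Row-reduce the augmented matrix:
R1 ← R1 / (6).
R2 ← R2 + 1·R1.
R3 ← R3 − 5·R1.
R2 ← R2 / (41/6).
R1 ← R1 − 5/6·R2.
R3 ← R3 + 7/6·R2.
R4 ← R4 − 5·R2.
R3 ← R3 / (-322/41).
R1 ← R1 − 66/41·R3.
R2 ← R2 + 30/41·R3.
R4 ← R4 − 27/41·R3.
R4 ← R4 / (-537/161).
R1 ← R1 + 132/161·R4.
R2 ← R2 − 221/161·R4.
R3 ← R3 − 82/161·R4.
Reading off the reduced rows gives x_1 = -4, x_2 = -1, x_3 = 4, x_4 = 4.

x_1 = -4, x_2 = -1, x_3 = 4, x_4 = 4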